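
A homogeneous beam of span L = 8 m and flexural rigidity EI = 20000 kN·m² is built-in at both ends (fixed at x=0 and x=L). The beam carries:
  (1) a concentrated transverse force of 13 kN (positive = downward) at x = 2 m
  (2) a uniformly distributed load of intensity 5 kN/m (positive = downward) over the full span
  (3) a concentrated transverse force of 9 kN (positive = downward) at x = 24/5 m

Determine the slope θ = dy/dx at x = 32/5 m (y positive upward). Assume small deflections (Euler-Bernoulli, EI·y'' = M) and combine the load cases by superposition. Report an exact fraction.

θ(32/5) = 54381/31250000 rad

Load 1 — point force P=13 kN at a=2 m (b=L-a=6):
  θ_1 = Pa²(L-x)(2bL-(3b+a)(L-x))/(2L³EI)  [x>a] = 13·2²·(8-(32/5))·(2·6·8-(3·6+2)·(8-(32/5)))/(2·8³·20000) = 13/50000 rad
Load 2 — uniform load w=5 kN/m over full span:
  θ_2 = -wx(L-x)(L-2x)/(12EI) = -5·(32/5)·(8-(32/5))·(8-2·(32/5))/(12·20000) = 16/15625 rad
Load 3 — point force P=9 kN at a=24/5 m (b=L-a=16/5):
  θ_3 = Pa²(L-x)(2bL-(3b+a)(L-x))/(2L³EI)  [x>a] = 9·(24/5)²·(8-(32/5))·(2·(16/5)·8-(3·(16/5)+(24/5))·(8-(32/5)))/(2·8³·20000) = 891/1953125 rad
Superposition: θ = Σ θ_i = 54381/31250000 rad ≈ 0.001740 rad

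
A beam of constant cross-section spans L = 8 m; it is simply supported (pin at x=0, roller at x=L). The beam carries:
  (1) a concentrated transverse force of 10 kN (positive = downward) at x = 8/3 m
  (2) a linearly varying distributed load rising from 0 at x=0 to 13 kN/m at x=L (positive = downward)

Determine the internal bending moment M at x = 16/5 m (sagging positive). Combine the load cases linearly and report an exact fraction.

M(16/5) = 7824/125 kN·m

Load 1 — point force P=10 kN at a=8/3 m (b=L-a=16/3):
  M_1 = Pa(L-x)/L  [x>a] = 10·(8/3)·(8-(16/5))/8 = 16 kN·m
Load 2 — triangular load w₀=13 kN/m (0→w₀ over full span):
  M_2 = w₀Lx/6 - w₀x³/(6L) = 13·8·(16/5)/6 - 13·(16/5)³/(6·8) = 5824/125 kN·m
Superposition: M = Σ M_i = 7824/125 kN·m ≈ 62.592000 kN·m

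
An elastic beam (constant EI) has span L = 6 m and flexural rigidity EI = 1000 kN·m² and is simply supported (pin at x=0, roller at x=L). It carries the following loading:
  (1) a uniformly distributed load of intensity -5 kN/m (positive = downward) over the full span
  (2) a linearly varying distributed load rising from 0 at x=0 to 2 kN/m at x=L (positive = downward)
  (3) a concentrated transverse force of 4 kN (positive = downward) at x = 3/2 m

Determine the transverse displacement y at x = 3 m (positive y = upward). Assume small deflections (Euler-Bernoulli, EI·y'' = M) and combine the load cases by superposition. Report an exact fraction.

y(3) = 441/8000 m

Load 1 — uniform load w=-5 kN/m over full span:
  y_1 = -wx(L³-2Lx²+x³)/(24EI) = -(-5)·3·(6³-2·6·3²+3³)/(24·1000) = 27/320 m
Load 2 — triangular load w₀=2 kN/m (0→w₀ over full span):
  y_2 = -w₀x(7L⁴-10L²x²+3x⁴)/(360LEI) = -2·3·(7·6⁴-10·6²·3²+3·3⁴)/(360·6·1000) = -27/1600 m
Load 3 — point force P=4 kN at a=3/2 m (b=L-a=9/2):
  y_3 = -Pa(L-x)(2Lx-a²-x²)/(6LEI)  [x>a] = -4·(3/2)·(6-3)·(2·6·3-(3/2)²-3²)/(6·6·1000) = -99/8000 m
Superposition: y = Σ y_i = 441/8000 m ≈ 0.055125 m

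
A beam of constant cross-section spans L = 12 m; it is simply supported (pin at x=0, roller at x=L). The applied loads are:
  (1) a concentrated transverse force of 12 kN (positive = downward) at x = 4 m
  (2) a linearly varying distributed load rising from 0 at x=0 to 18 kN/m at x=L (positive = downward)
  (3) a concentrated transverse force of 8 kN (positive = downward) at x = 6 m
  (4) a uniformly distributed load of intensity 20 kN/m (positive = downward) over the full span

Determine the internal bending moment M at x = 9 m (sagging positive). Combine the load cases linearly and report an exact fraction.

M(9) = 1743/4 kN·m

Load 1 — point force P=12 kN at a=4 m (b=L-a=8):
  M_1 = Pa(L-x)/L  [x>a] = 12·4·(12-9)/12 = 12 kN·m
Load 2 — triangular load w₀=18 kN/m (0→w₀ over full span):
  M_2 = w₀Lx/6 - w₀x³/(6L) = 18·12·9/6 - 18·9³/(6·12) = 567/4 kN·m
Load 3 — point force P=8 kN at a=6 m (b=L-a=6):
  M_3 = Pa(L-x)/L  [x>a] = 8·6·(12-9)/12 = 12 kN·m
Load 4 — uniform load w=20 kN/m over full span:
  M_4 = wx(L-x)/2 = 20·9·(12-9)/2 = 270 kN·m
Superposition: M = Σ M_i = 1743/4 kN·m ≈ 435.750000 kN·m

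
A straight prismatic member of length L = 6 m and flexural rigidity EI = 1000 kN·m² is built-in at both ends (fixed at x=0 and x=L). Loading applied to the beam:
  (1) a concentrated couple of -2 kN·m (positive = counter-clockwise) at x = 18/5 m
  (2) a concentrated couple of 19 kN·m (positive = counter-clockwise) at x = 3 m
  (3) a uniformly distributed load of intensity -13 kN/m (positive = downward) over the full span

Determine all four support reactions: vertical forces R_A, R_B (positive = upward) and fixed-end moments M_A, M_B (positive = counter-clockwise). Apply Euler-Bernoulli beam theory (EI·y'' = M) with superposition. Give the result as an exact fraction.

Load 1 — applied couple M₀=-2 kN·m at a=18/5 m (b=L-a=12/5):
  R_A = 6M₀ab/L³ = 6·(-2)·(18/5)·(12/5)/6³ = -12/25 kN
  M_A = M₀b(2a-b)/L² = (-2)·(12/5)·(2·(18/5)-(12/5))/6² = -16/25 kN·m
  R_B = -6M₀ab/L³ = -6·(-2)·(18/5)·(12/5)/6³ = 12/25 kN
  M_B = M₀a(2b-a)/L² = (-2)·(18/5)·(2·(12/5)-(18/5))/6² = -6/25 kN·m
Load 2 — applied couple M₀=19 kN·m at a=3 m (b=L-a=3):
  R_A = 6M₀ab/L³ = 6·19·3·3/6³ = 19/4 kN
  M_A = M₀b(2a-b)/L² = 19·3·(2·3-3)/6² = 19/4 kN·m
  R_B = -6M₀ab/L³ = -6·19·3·3/6³ = -19/4 kN
  M_B = M₀a(2b-a)/L² = 19·3·(2·3-3)/6² = 19/4 kN·m
Load 3 — uniform load w=-13 kN/m over full span:
  R_A = wL/2 = (-13)·6/2 = -39 kN
  M_A = wL²/12 = (-13)·6²/12 = -39 kN·m
  R_B = wL/2 = (-13)·6/2 = -39 kN
  M_B = -wL²/12 = -(-13)·6²/12 = 39 kN·m
Superposition: R_A = -3473/100 kN, M_A = -3489/100 kN·m, R_B = -4327/100 kN, M_B = 4351/100 kN·m

R_A = -3473/100 kN, M_A = -3489/100 kN·m, R_B = -4327/100 kN, M_B = 4351/100 kN·m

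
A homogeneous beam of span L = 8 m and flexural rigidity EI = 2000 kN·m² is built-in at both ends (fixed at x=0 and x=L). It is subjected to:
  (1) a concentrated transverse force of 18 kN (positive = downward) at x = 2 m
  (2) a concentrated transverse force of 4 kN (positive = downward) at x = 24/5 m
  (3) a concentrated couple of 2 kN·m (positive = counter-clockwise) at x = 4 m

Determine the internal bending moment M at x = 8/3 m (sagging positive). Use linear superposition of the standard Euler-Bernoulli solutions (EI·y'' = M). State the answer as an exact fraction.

M(8/3) = 14149/1500 kN·m

Load 1 — point force P=18 kN at a=2 m (b=L-a=6):
  M_1 = Pa²(a+3b)(L-x)/L³ - Pa²b/L²  [x>a] = 18·2²·(2+3·6)·(8-(8/3))/8³ - 18·2²·6/8² = 33/4 kN·m
Load 2 — point force P=4 kN at a=24/5 m (b=L-a=16/5):
  M_2 = Pb²(3a+b)x/L³ - Pab²/L²  [x≤a] = 4·(16/5)²·(3·(24/5)+(16/5))·(8/3)/8³ - 4·(24/5)·(16/5)²/8² = 256/375 kN·m
Load 3 — applied couple M₀=2 kN·m at a=4 m (b=L-a=4):
  M_3 = R_Ax - M_A  [x≤a] with R_A=3/8, M_A=1/2 = (3/8)·(8/3) - (1/2) = 1/2 kN·m
Superposition: M = Σ M_i = 14149/1500 kN·m ≈ 9.432667 kN·m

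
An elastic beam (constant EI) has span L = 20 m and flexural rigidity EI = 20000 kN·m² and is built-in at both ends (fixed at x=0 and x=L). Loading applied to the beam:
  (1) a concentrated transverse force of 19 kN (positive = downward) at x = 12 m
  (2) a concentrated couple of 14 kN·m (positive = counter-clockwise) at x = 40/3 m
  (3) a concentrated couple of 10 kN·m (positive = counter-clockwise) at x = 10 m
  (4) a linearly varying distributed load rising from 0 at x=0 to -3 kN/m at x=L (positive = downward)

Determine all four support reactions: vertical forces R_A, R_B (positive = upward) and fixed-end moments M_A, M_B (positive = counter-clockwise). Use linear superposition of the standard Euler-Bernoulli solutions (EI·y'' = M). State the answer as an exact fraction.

R_A = -943/1500 kN, M_A = 547/150 kN·m, R_B = -15557/1500 kN, M_B = 389/50 kN·m

Load 1 — point force P=19 kN at a=12 m (b=L-a=8):
  R_A = Pb²(3a+b)/L³ = 19·8²·(3·12+8)/20³ = 836/125 kN
  M_A = Pab²/L² = 19·12·8²/20² = 912/25 kN·m
  R_B = Pa²(a+3b)/L³ = 19·12²·(12+3·8)/20³ = 1539/125 kN
  M_B = -Pa²b/L² = -19·12²·8/20² = -1368/25 kN·m
Load 2 — applied couple M₀=14 kN·m at a=40/3 m (b=L-a=20/3):
  R_A = 6M₀ab/L³ = 6·14·(40/3)·(20/3)/20³ = 14/15 kN
  M_A = M₀b(2a-b)/L² = 14·(20/3)·(2·(40/3)-(20/3))/20² = 14/3 kN·m
  R_B = -6M₀ab/L³ = -6·14·(40/3)·(20/3)/20³ = -14/15 kN
  M_B = M₀a(2b-a)/L² = 14·(40/3)·(2·(20/3)-(40/3))/20² = 0 kN·m
Load 3 — applied couple M₀=10 kN·m at a=10 m (b=L-a=10):
  R_A = 6M₀ab/L³ = 6·10·10·10/20³ = 3/4 kN
  M_A = M₀b(2a-b)/L² = 10·10·(2·10-10)/20² = 5/2 kN·m
  R_B = -6M₀ab/L³ = -6·10·10·10/20³ = -3/4 kN
  M_B = M₀a(2b-a)/L² = 10·10·(2·10-10)/20² = 5/2 kN·m
Load 4 — triangular load w₀=-3 kN/m (0→w₀ over full span):
  R_A = 3w₀L/20 = 3·(-3)·20/20 = -9 kN
  M_A = w₀L²/30 = (-3)·20²/30 = -40 kN·m
  R_B = 7w₀L/20 = 7·(-3)·20/20 = -21 kN
  M_B = -w₀L²/20 = -(-3)·20²/20 = 60 kN·m
Superposition: R_A = -943/1500 kN, M_A = 547/150 kN·m, R_B = -15557/1500 kN, M_B = 389/50 kN·m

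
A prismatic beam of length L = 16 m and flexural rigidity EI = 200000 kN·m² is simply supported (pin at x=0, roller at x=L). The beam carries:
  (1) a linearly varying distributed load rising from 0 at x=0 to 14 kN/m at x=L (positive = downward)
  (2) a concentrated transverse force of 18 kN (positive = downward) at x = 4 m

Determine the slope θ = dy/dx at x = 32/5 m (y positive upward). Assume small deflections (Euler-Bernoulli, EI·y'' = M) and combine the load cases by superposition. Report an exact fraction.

Load 1 — triangular load w₀=14 kN/m (0→w₀ over full span):
  θ_1 = -w₀(7L⁴-30L²x²+15x⁴)/(360LEI) = -14·(7·16⁴-30·16²·(32/5)²+15·(32/5)⁴)/(360·16·200000) = -36176/17578125 rad
Load 2 — point force P=18 kN at a=4 m (b=L-a=12):
  θ_2 = -Pa(2L²-6Lx+3x²+a²)/(6LEI)  [x>a] = -18·4·(2·16²-6·16·(32/5)+3·(32/5)²+4²)/(6·16·200000) = -171/1250000 rad
Superposition: θ = Σ θ_i = -617291/281250000 rad ≈ -0.002195 rad

θ(32/5) = -617291/281250000 rad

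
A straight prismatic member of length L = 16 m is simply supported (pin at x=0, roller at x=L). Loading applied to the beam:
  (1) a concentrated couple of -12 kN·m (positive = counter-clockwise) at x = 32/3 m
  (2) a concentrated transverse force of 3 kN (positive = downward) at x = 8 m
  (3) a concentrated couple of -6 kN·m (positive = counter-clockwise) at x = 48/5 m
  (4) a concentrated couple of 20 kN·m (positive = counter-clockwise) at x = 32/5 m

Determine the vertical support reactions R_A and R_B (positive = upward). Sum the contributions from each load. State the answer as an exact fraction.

R_A = 13/8 kN, R_B = 11/8 kN

Load 1 — applied couple M₀=-12 kN·m at a=32/3 m (b=L-a=16/3):
  R_A = M₀/L = (-12)/16 = -3/4 kN
  R_B = -M₀/L = -(-12)/16 = 3/4 kN
Load 2 — point force P=3 kN at a=8 m (b=L-a=8):
  R_A = Pb/L = 3·8/16 = 3/2 kN
  R_B = Pa/L = 3·8/16 = 3/2 kN
Load 3 — applied couple M₀=-6 kN·m at a=48/5 m (b=L-a=32/5):
  R_A = M₀/L = (-6)/16 = -3/8 kN
  R_B = -M₀/L = -(-6)/16 = 3/8 kN
Load 4 — applied couple M₀=20 kN·m at a=32/5 m (b=L-a=48/5):
  R_A = M₀/L = 20/16 = 5/4 kN
  R_B = -M₀/L = -20/16 = -5/4 kN
Superposition: R_A = 13/8 kN, R_B = 11/8 kN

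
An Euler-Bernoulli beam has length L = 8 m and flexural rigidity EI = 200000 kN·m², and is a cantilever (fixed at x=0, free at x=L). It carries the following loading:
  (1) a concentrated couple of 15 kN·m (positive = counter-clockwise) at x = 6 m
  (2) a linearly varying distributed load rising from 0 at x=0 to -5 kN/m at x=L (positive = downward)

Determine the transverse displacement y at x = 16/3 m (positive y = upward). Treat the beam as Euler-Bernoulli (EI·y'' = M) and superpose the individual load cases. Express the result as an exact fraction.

Load 1 — applied couple M₀=15 kN·m at a=6 m (b=L-a=2):
  y_1 = M₀x²/(2EI)  [x≤a] = 15·(16/3)²/(2·200000) = 2/1875 m
Load 2 — triangular load w₀=-5 kN/m (0→w₀ over full span):
  y_2 = (w₀Lx³/12-w₀L²x²/6-w₀x⁵/(120L))/EI = ((-5)·8·(16/3)³/12-(-5)·8²·(16/3)²/6-(-5)·(16/3)⁵/(120·8))/200000 = 11776/2278125 m
Superposition: y = Σ y_i = 14206/2278125 m ≈ 0.006236 m

y(16/3) = 14206/2278125 m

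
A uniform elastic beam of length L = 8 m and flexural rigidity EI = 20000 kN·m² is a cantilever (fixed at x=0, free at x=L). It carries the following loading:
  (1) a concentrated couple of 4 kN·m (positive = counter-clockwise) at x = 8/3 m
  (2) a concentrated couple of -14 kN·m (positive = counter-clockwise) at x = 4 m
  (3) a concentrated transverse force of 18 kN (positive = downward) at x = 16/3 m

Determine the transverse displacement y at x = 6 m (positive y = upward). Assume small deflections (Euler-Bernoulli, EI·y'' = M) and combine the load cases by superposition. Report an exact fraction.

y(6) = -353/5625 m

Load 1 — applied couple M₀=4 kN·m at a=8/3 m (b=L-a=16/3):
  y_1 = M₀a(2x-a)/(2EI)  [x>a] = 4·(8/3)·(2·6-(8/3))/(2·20000) = 14/5625 m
Load 2 — applied couple M₀=-14 kN·m at a=4 m (b=L-a=4):
  y_2 = M₀a(2x-a)/(2EI)  [x>a] = (-14)·4·(2·6-4)/(2·20000) = -7/625 m
Load 3 — point force P=18 kN at a=16/3 m (b=L-a=8/3):
  y_3 = -Pa²(3x-a)/(6EI)  [x>a] = -18·(16/3)²·(3·6-(16/3))/(6·20000) = -304/5625 m
Superposition: y = Σ y_i = -353/5625 m ≈ -0.062756 m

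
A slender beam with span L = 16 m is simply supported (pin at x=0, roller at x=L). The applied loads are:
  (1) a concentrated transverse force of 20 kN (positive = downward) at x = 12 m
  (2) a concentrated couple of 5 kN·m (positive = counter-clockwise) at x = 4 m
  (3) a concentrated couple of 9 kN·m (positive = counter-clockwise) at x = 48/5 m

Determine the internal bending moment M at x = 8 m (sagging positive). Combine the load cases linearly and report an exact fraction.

M(8) = 42 kN·m

Load 1 — point force P=20 kN at a=12 m (b=L-a=4):
  M_1 = Pbx/L  [x≤a] = 20·4·8/16 = 40 kN·m
Load 2 — applied couple M₀=5 kN·m at a=4 m (b=L-a=12):
  M_2 = M₀x/L - M₀  [x>a] = 5·8/16 - 5 = -5/2 kN·m
Load 3 — applied couple M₀=9 kN·m at a=48/5 m (b=L-a=32/5):
  M_3 = M₀x/L  [x≤a] = 9·8/16 = 9/2 kN·m
Superposition: M = Σ M_i = 42 kN·m ≈ 42.000000 kN·m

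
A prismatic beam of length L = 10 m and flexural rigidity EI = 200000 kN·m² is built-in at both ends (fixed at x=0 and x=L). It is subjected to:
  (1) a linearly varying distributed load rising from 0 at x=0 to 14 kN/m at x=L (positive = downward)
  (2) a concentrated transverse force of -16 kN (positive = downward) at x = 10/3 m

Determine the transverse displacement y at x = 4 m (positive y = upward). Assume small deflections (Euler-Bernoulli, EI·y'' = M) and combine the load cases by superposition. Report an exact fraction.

Load 1 — triangular load w₀=14 kN/m (0→w₀ over full span):
  y_1 = -w₀x²(L-x)²(x+2L)/(120LEI) = -14·4²·(10-4)²·(4+2·10)/(120·10·200000) = -63/78125 m
Load 2 — point force P=-16 kN at a=10/3 m (b=L-a=20/3):
  y_2 = -Pa²(L-x)²(3bL-(3b+a)(L-x))/(6L³EI)  [x>a] = -(-16)·(10/3)²·(10-4)²·(3·(20/3)·10-(3·(20/3)+(10/3))·(10-4))/(6·10³·200000) = 1/3125 m
Superposition: y = Σ y_i = -38/78125 m ≈ -0.000486 m

y(4) = -38/78125 m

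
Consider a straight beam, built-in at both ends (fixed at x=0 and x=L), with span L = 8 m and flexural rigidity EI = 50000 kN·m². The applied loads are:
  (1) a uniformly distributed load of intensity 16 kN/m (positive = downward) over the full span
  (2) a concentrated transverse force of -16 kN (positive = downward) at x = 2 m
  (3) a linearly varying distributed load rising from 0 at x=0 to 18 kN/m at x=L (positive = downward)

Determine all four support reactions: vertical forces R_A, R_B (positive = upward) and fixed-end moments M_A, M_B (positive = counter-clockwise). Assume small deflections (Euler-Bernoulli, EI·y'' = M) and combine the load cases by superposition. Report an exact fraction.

R_A = 721/10 kN, M_A = 1586/15 kN·m, R_B = 1119/10 kN, M_B = -2054/15 kN·m

Load 1 — uniform load w=16 kN/m over full span:
  R_A = wL/2 = 16·8/2 = 64 kN
  M_A = wL²/12 = 16·8²/12 = 256/3 kN·m
  R_B = wL/2 = 16·8/2 = 64 kN
  M_B = -wL²/12 = -16·8²/12 = -256/3 kN·m
Load 2 — point force P=-16 kN at a=2 m (b=L-a=6):
  R_A = Pb²(3a+b)/L³ = (-16)·6²·(3·2+6)/8³ = -27/2 kN
  M_A = Pab²/L² = (-16)·2·6²/8² = -18 kN·m
  R_B = Pa²(a+3b)/L³ = (-16)·2²·(2+3·6)/8³ = -5/2 kN
  M_B = -Pa²b/L² = -(-16)·2²·6/8² = 6 kN·m
Load 3 — triangular load w₀=18 kN/m (0→w₀ over full span):
  R_A = 3w₀L/20 = 3·18·8/20 = 108/5 kN
  M_A = w₀L²/30 = 18·8²/30 = 192/5 kN·m
  R_B = 7w₀L/20 = 7·18·8/20 = 252/5 kN
  M_B = -w₀L²/20 = -18·8²/20 = -288/5 kN·m
Superposition: R_A = 721/10 kN, M_A = 1586/15 kN·m, R_B = 1119/10 kN, M_B = -2054/15 kN·m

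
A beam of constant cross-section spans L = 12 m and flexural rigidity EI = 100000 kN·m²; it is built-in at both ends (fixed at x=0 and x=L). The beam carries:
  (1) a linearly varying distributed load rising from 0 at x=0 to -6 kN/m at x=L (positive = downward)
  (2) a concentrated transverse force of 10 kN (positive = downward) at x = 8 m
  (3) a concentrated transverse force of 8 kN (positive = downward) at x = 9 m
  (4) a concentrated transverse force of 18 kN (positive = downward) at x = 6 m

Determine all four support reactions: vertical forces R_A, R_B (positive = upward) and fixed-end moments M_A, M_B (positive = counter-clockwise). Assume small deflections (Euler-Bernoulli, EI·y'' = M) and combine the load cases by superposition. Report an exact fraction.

R_A = 1103/540 kN, M_A = 1043/90 kN·m, R_B = -1103/540 kN, M_B = -1357/90 kN·m

Load 1 — triangular load w₀=-6 kN/m (0→w₀ over full span):
  R_A = 3w₀L/20 = 3·(-6)·12/20 = -54/5 kN
  M_A = w₀L²/30 = (-6)·12²/30 = -144/5 kN·m
  R_B = 7w₀L/20 = 7·(-6)·12/20 = -126/5 kN
  M_B = -w₀L²/20 = -(-6)·12²/20 = 216/5 kN·m
Load 2 — point force P=10 kN at a=8 m (b=L-a=4):
  R_A = Pb²(3a+b)/L³ = 10·4²·(3·8+4)/12³ = 70/27 kN
  M_A = Pab²/L² = 10·8·4²/12² = 80/9 kN·m
  R_B = Pa²(a+3b)/L³ = 10·8²·(8+3·4)/12³ = 200/27 kN
  M_B = -Pa²b/L² = -10·8²·4/12² = -160/9 kN·m
Load 3 — point force P=8 kN at a=9 m (b=L-a=3):
  R_A = Pb²(3a+b)/L³ = 8·3²·(3·9+3)/12³ = 5/4 kN
  M_A = Pab²/L² = 8·9·3²/12² = 9/2 kN·m
  R_B = Pa²(a+3b)/L³ = 8·9²·(9+3·3)/12³ = 27/4 kN
  M_B = -Pa²b/L² = -8·9²·3/12² = -27/2 kN·m
Load 4 — point force P=18 kN at a=6 m (b=L-a=6):
  R_A = Pb²(3a+b)/L³ = 18·6²·(3·6+6)/12³ = 9 kN
  M_A = Pab²/L² = 18·6·6²/12² = 27 kN·m
  R_B = Pa²(a+3b)/L³ = 18·6²·(6+3·6)/12³ = 9 kN
  M_B = -Pa²b/L² = -18·6²·6/12² = -27 kN·m
Superposition: R_A = 1103/540 kN, M_A = 1043/90 kN·m, R_B = -1103/540 kN, M_B = -1357/90 kN·m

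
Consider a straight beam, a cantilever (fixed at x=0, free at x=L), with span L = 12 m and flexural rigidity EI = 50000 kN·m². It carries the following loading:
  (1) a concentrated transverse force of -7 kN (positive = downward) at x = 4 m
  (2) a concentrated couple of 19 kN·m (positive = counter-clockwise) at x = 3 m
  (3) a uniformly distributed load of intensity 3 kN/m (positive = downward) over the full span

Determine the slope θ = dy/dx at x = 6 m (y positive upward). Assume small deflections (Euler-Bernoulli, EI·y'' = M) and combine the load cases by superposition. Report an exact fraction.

Load 1 — point force P=-7 kN at a=4 m (b=L-a=8):
  θ_1 = -Pa²/(2EI)  [x>a] = -(-7)·4²/(2·50000) = 7/6250 rad
Load 2 — applied couple M₀=19 kN·m at a=3 m (b=L-a=9):
  θ_2 = M₀a/EI  [x>a] = 19·3/50000 = 57/50000 rad
Load 3 — uniform load w=3 kN/m over full span:
  θ_3 = -wx(x²-3Lx+3L²)/(6EI) = -3·6·(6²-3·12·6+3·12²)/(6·50000) = -189/12500 rad
Superposition: θ = Σ θ_i = -643/50000 rad ≈ -0.012860 rad

θ(6) = -643/50000 rad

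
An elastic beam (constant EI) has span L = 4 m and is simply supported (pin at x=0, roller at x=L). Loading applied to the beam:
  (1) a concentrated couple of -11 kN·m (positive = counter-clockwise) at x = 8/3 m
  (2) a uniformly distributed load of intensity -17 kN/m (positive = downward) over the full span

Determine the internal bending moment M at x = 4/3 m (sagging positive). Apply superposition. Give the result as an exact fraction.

Load 1 — applied couple M₀=-11 kN·m at a=8/3 m (b=L-a=4/3):
  M_1 = M₀x/L  [x≤a] = (-11)·(4/3)/4 = -11/3 kN·m
Load 2 — uniform load w=-17 kN/m over full span:
  M_2 = wx(L-x)/2 = (-17)·(4/3)·(4-(4/3))/2 = -272/9 kN·m
Superposition: M = Σ M_i = -305/9 kN·m ≈ -33.888889 kN·m

M(4/3) = -305/9 kN·m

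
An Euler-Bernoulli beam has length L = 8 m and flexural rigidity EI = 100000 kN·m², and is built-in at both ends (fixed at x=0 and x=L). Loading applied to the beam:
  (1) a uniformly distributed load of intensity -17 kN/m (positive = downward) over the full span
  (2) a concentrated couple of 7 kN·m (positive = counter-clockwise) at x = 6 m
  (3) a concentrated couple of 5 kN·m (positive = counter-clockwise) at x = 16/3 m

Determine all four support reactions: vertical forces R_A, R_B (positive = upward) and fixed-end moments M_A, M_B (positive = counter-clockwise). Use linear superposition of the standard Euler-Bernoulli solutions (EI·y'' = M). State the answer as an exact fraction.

R_A = -12707/192 kN, M_A = -1389/16 kN·m, R_B = -13405/192 kN, M_B = 4289/48 kN·m

Load 1 — uniform load w=-17 kN/m over full span:
  R_A = wL/2 = (-17)·8/2 = -68 kN
  M_A = wL²/12 = (-17)·8²/12 = -272/3 kN·m
  R_B = wL/2 = (-17)·8/2 = -68 kN
  M_B = -wL²/12 = -(-17)·8²/12 = 272/3 kN·m
Load 2 — applied couple M₀=7 kN·m at a=6 m (b=L-a=2):
  R_A = 6M₀ab/L³ = 6·7·6·2/8³ = 63/64 kN
  M_A = M₀b(2a-b)/L² = 7·2·(2·6-2)/8² = 35/16 kN·m
  R_B = -6M₀ab/L³ = -6·7·6·2/8³ = -63/64 kN
  M_B = M₀a(2b-a)/L² = 7·6·(2·2-6)/8² = -21/16 kN·m
Load 3 — applied couple M₀=5 kN·m at a=16/3 m (b=L-a=8/3):
  R_A = 6M₀ab/L³ = 6·5·(16/3)·(8/3)/8³ = 5/6 kN
  M_A = M₀b(2a-b)/L² = 5·(8/3)·(2·(16/3)-(8/3))/8² = 5/3 kN·m
  R_B = -6M₀ab/L³ = -6·5·(16/3)·(8/3)/8³ = -5/6 kN
  M_B = M₀a(2b-a)/L² = 5·(16/3)·(2·(8/3)-(16/3))/8² = 0 kN·m
Superposition: R_A = -12707/192 kN, M_A = -1389/16 kN·m, R_B = -13405/192 kN, M_B = 4289/48 kN·m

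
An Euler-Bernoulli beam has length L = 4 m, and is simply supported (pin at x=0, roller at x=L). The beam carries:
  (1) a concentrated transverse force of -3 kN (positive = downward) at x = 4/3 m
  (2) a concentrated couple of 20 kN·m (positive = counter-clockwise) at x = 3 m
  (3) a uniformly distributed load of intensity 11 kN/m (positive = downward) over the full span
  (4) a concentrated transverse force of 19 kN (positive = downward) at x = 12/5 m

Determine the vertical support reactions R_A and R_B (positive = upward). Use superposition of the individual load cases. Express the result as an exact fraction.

Load 1 — point force P=-3 kN at a=4/3 m (b=L-a=8/3):
  R_A = Pb/L = (-3)·(8/3)/4 = -2 kN
  R_B = Pa/L = (-3)·(4/3)/4 = -1 kN
Load 2 — applied couple M₀=20 kN·m at a=3 m (b=L-a=1):
  R_A = M₀/L = 20/4 = 5 kN
  R_B = -M₀/L = -20/4 = -5 kN
Load 3 — uniform load w=11 kN/m over full span:
  R_A = wL/2 = 11·4/2 = 22 kN
  R_B = wL/2 = 11·4/2 = 22 kN
Load 4 — point force P=19 kN at a=12/5 m (b=L-a=8/5):
  R_A = Pb/L = 19·(8/5)/4 = 38/5 kN
  R_B = Pa/L = 19·(12/5)/4 = 57/5 kN
Superposition: R_A = 163/5 kN, R_B = 137/5 kN

R_A = 163/5 kN, R_B = 137/5 kN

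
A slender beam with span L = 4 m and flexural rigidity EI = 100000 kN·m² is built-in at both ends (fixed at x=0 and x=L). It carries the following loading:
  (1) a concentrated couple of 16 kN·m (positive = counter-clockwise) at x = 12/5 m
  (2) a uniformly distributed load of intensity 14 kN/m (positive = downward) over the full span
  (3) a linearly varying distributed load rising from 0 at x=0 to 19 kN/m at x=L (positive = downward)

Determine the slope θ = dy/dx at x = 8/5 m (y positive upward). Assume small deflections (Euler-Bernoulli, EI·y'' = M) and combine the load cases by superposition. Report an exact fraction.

Load 1 — applied couple M₀=16 kN·m at a=12/5 m (b=L-a=8/5):
  θ_1 = (R_Ax²/2 - M_Ax)/EI  [x≤a] with R_A=144/25, M_A=128/25 = ((144/25)·(8/5)²/2 - (128/25)·(8/5))/100000 = -16/1953125 rad
Load 2 — uniform load w=14 kN/m over full span:
  θ_2 = -wx(L-x)(L-2x)/(12EI) = -14·(8/5)·(4-(8/5))·(4-2·(8/5))/(12·100000) = -14/390625 rad
Load 3 — triangular load w₀=19 kN/m (0→w₀ over full span):
  θ_3 = -w₀(2x(L-x)(L-2x)(x+2L)+x²(L-x)²)/(120LEI) = -19·(2·(8/5)·(4-(8/5))·(4-2·(8/5))·((8/5)+2·4)+(8/5)²·(4-(8/5))²)/(120·4·100000) = -57/1953125 rad
Superposition: θ = Σ θ_i = -143/1953125 rad ≈ -0.000073 rad

θ(8/5) = -143/1953125 rad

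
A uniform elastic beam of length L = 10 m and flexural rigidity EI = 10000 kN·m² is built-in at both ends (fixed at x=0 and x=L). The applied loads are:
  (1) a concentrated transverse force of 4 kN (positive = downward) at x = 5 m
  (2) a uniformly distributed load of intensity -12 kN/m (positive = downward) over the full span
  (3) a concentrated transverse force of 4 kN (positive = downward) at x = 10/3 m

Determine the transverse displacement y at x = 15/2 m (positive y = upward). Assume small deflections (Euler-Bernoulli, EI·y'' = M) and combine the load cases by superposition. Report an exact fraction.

y(15/2) = 3293/207360 m

Load 1 — point force P=4 kN at a=5 m (b=L-a=5):
  y_1 = -Pa²(L-x)²(3bL-(3b+a)(L-x))/(6L³EI)  [x>a] = -4·5²·(10-(15/2))²·(3·5·10-(3·5+5)·(10-(15/2)))/(6·10³·10000) = -1/960 m
Load 2 — uniform load w=-12 kN/m over full span:
  y_2 = -wx²(L-x)²/(24EI) = -(-12)·(15/2)²·(10-(15/2))²/(24·10000) = 9/512 m
Load 3 — point force P=4 kN at a=10/3 m (b=L-a=20/3):
  y_3 = -Pa²(L-x)²(3bL-(3b+a)(L-x))/(6L³EI)  [x>a] = -4·(10/3)²·(10-(15/2))²·(3·(20/3)·10-(3·(20/3)+(10/3))·(10-(15/2)))/(6·10³·10000) = -17/25920 m
Superposition: y = Σ y_i = 3293/207360 m ≈ 0.015881 m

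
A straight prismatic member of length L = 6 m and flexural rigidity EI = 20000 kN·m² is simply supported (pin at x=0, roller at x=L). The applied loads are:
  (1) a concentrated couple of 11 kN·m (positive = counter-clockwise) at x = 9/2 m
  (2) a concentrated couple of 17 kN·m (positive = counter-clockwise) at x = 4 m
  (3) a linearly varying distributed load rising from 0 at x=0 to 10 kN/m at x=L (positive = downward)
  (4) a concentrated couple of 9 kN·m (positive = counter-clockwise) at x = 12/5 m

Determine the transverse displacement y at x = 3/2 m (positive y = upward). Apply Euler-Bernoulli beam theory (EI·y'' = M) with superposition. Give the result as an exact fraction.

Load 1 — applied couple M₀=11 kN·m at a=9/2 m (b=L-a=3/2):
  y_1 = (M₀x³/(6L)+C₁x)/EI  [x≤a] with C₁=M₀(3b²-L²)/(6L)=-143/16 = (11·(3/2)³/(6·6)+(-143/16)·(3/2))/20000 = -99/160000 m
Load 2 — applied couple M₀=17 kN·m at a=4 m (b=L-a=2):
  y_2 = (M₀x³/(6L)+C₁x)/EI  [x≤a] with C₁=M₀(3b²-L²)/(6L)=-34/3 = (17·(3/2)³/(6·6)+(-34/3)·(3/2))/20000 = -493/640000 m
Load 3 — triangular load w₀=10 kN/m (0→w₀ over full span):
  y_3 = -w₀x(7L⁴-10L²x²+3x⁴)/(360LEI) = -10·(3/2)·(7·6⁴-10·6²·(3/2)²+3·(3/2)⁴)/(360·6·20000) = -2943/1024000 m
Load 4 — applied couple M₀=9 kN·m at a=12/5 m (b=L-a=18/5):
  y_4 = (M₀x³/(6L)+C₁x)/EI  [x≤a] with C₁=M₀(3b²-L²)/(6L)=18/25 = (9·(3/2)³/(6·6)+(18/25)·(3/2))/20000 = 1539/16000000 m
Superposition: y = Σ y_i = -533363/128000000 m ≈ -0.004167 m

y(3/2) = -533363/128000000 m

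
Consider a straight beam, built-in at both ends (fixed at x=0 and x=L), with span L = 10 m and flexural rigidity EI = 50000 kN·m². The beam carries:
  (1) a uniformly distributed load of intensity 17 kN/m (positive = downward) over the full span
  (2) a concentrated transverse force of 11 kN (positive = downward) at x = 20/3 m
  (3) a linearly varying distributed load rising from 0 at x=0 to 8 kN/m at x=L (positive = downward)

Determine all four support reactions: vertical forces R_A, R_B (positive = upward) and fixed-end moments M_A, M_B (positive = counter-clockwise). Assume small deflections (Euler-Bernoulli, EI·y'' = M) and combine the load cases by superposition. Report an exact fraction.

Load 1 — uniform load w=17 kN/m over full span:
  R_A = wL/2 = 17·10/2 = 85 kN
  M_A = wL²/12 = 17·10²/12 = 425/3 kN·m
  R_B = wL/2 = 17·10/2 = 85 kN
  M_B = -wL²/12 = -17·10²/12 = -425/3 kN·m
Load 2 — point force P=11 kN at a=20/3 m (b=L-a=10/3):
  R_A = Pb²(3a+b)/L³ = 11·(10/3)²·(3·(20/3)+(10/3))/10³ = 77/27 kN
  M_A = Pab²/L² = 11·(20/3)·(10/3)²/10² = 220/27 kN·m
  R_B = Pa²(a+3b)/L³ = 11·(20/3)²·((20/3)+3·(10/3))/10³ = 220/27 kN
  M_B = -Pa²b/L² = -11·(20/3)²·(10/3)/10² = -440/27 kN·m
Load 3 — triangular load w₀=8 kN/m (0→w₀ over full span):
  R_A = 3w₀L/20 = 3·8·10/20 = 12 kN
  M_A = w₀L²/30 = 8·10²/30 = 80/3 kN·m
  R_B = 7w₀L/20 = 7·8·10/20 = 28 kN
  M_B = -w₀L²/20 = -8·10²/20 = -40 kN·m
Superposition: R_A = 2696/27 kN, M_A = 4765/27 kN·m, R_B = 3271/27 kN, M_B = -5345/27 kN·m

R_A = 2696/27 kN, M_A = 4765/27 kN·m, R_B = 3271/27 kN, M_B = -5345/27 kN·m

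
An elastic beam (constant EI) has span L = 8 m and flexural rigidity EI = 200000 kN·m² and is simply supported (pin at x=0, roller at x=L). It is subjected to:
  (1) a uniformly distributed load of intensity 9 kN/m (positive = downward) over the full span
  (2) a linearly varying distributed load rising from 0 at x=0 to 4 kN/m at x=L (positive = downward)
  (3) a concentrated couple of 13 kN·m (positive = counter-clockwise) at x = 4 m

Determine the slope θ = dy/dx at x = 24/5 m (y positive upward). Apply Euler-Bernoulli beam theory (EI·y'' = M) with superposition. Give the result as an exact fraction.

Load 1 — uniform load w=9 kN/m over full span:
  θ_1 = -w(L³-6Lx²+4x³)/(24EI) = -9·(8³-6·8·(24/5)²+4·(24/5)³)/(24·200000) = 111/390625 rad
Load 2 — triangular load w₀=4 kN/m (0→w₀ over full span):
  θ_2 = -w₀(7L⁴-30L²x²+15x⁴)/(360LEI) = -4·(7·8⁴-30·8²·(24/5)²+15·(24/5)⁴)/(360·8·200000) = 928/17578125 rad
Load 3 — applied couple M₀=13 kN·m at a=4 m (b=L-a=4):
  θ_3 = (M₀x²/(2L)-M₀(x-a)+C₁)/EI  [x>a] with C₁=M₀(3b²-L²)/(6L)=-13/3 = (13·(24/5)²/(2·8)-13·((24/5)-4)+(-13/3))/200000 = 299/15000000 rad
Superposition: θ = Σ θ_i = 401497/1125000000 rad ≈ 0.000357 rad

θ(24/5) = 401497/1125000000 rad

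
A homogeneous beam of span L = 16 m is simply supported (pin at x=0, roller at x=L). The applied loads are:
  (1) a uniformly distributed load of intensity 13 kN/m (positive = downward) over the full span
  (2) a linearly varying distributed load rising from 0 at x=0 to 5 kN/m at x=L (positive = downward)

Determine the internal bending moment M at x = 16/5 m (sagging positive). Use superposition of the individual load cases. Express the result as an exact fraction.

M(16/5) = 1536/5 kN·m

Load 1 — uniform load w=13 kN/m over full span:
  M_1 = wx(L-x)/2 = 13·(16/5)·(16-(16/5))/2 = 6656/25 kN·m
Load 2 — triangular load w₀=5 kN/m (0→w₀ over full span):
  M_2 = w₀Lx/6 - w₀x³/(6L) = 5·16·(16/5)/6 - 5·(16/5)³/(6·16) = 1024/25 kN·m
Superposition: M = Σ M_i = 1536/5 kN·m ≈ 307.200000 kN·m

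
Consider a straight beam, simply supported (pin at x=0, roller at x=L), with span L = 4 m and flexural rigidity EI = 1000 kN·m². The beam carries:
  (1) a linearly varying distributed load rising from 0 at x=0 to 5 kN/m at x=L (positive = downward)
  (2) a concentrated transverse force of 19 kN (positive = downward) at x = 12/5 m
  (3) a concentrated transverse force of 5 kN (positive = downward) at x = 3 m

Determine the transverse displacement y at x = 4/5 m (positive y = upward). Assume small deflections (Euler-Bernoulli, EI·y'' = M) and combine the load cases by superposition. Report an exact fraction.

Load 1 — triangular load w₀=5 kN/m (0→w₀ over full span):
  y_1 = -w₀x(7L⁴-10L²x²+3x⁴)/(360LEI) = -5·(4/5)·(7·4⁴-10·4²·(4/5)²+3·(4/5)⁴)/(360·4·1000) = -5504/1171875 m
Load 2 — point force P=19 kN at a=12/5 m (b=L-a=8/5):
  y_2 = -Pbx(L²-b²-x²)/(6LEI)  [x≤a] = -19·(8/5)·(4/5)·(4²-(8/5)²-(4/5)²)/(6·4·1000) = -608/46875 m
Load 3 — point force P=5 kN at a=3 m (b=L-a=1):
  y_3 = -Pbx(L²-b²-x²)/(6LEI)  [x≤a] = -5·1·(4/5)·(4²-1²-(4/5)²)/(6·4·1000) = -359/150000 m
Superposition: y = Σ y_i = -376139/18750000 m ≈ -0.020061 m

y(4/5) = -376139/18750000 m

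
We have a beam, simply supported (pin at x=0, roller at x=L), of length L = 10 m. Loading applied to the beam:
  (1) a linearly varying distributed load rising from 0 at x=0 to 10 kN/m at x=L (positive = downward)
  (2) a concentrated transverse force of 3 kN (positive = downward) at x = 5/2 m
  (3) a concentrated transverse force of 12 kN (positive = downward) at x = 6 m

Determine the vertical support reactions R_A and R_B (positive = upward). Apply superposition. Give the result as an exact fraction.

Load 1 — triangular load w₀=10 kN/m (0→w₀ over full span):
  R_A = w₀L/6 = 10·10/6 = 50/3 kN
  R_B = w₀L/3 = 10·10/3 = 100/3 kN
Load 2 — point force P=3 kN at a=5/2 m (b=L-a=15/2):
  R_A = Pb/L = 3·(15/2)/10 = 9/4 kN
  R_B = Pa/L = 3·(5/2)/10 = 3/4 kN
Load 3 — point force P=12 kN at a=6 m (b=L-a=4):
  R_A = Pb/L = 12·4/10 = 24/5 kN
  R_B = Pa/L = 12·6/10 = 36/5 kN
Superposition: R_A = 1423/60 kN, R_B = 2477/60 kN

R_A = 1423/60 kN, R_B = 2477/60 kN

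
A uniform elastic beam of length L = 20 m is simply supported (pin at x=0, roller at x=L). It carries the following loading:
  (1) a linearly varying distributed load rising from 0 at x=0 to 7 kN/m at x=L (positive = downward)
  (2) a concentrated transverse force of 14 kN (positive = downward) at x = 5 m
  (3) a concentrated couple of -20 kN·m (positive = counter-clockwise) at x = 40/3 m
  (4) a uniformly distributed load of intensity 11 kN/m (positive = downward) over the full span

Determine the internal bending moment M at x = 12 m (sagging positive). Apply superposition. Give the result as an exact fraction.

Load 1 — triangular load w₀=7 kN/m (0→w₀ over full span):
  M_1 = w₀Lx/6 - w₀x³/(6L) = 7·20·12/6 - 7·12³/(6·20) = 896/5 kN·m
Load 2 — point force P=14 kN at a=5 m (b=L-a=15):
  M_2 = Pa(L-x)/L  [x>a] = 14·5·(20-12)/20 = 28 kN·m
Load 3 — applied couple M₀=-20 kN·m at a=40/3 m (b=L-a=20/3):
  M_3 = M₀x/L  [x≤a] = (-20)·12/20 = -12 kN·m
Load 4 — uniform load w=11 kN/m over full span:
  M_4 = wx(L-x)/2 = 11·12·(20-12)/2 = 528 kN·m
Superposition: M = Σ M_i = 3616/5 kN·m ≈ 723.200000 kN·m

M(12) = 3616/5 kN·m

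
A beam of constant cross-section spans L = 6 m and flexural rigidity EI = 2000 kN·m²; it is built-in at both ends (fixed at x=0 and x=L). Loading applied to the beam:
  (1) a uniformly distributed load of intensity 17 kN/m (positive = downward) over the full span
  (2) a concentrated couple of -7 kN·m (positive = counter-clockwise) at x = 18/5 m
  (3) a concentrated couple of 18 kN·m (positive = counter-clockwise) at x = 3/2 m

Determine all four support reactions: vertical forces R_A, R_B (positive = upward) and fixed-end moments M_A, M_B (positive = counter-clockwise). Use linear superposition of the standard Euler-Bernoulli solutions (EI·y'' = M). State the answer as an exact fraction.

Load 1 — uniform load w=17 kN/m over full span:
  R_A = wL/2 = 17·6/2 = 51 kN
  M_A = wL²/12 = 17·6²/12 = 51 kN·m
  R_B = wL/2 = 17·6/2 = 51 kN
  M_B = -wL²/12 = -17·6²/12 = -51 kN·m
Load 2 — applied couple M₀=-7 kN·m at a=18/5 m (b=L-a=12/5):
  R_A = 6M₀ab/L³ = 6·(-7)·(18/5)·(12/5)/6³ = -42/25 kN
  M_A = M₀b(2a-b)/L² = (-7)·(12/5)·(2·(18/5)-(12/5))/6² = -56/25 kN·m
  R_B = -6M₀ab/L³ = -6·(-7)·(18/5)·(12/5)/6³ = 42/25 kN
  M_B = M₀a(2b-a)/L² = (-7)·(18/5)·(2·(12/5)-(18/5))/6² = -21/25 kN·m
Load 3 — applied couple M₀=18 kN·m at a=3/2 m (b=L-a=9/2):
  R_A = 6M₀ab/L³ = 6·18·(3/2)·(9/2)/6³ = 27/8 kN
  M_A = M₀b(2a-b)/L² = 18·(9/2)·(2·(3/2)-(9/2))/6² = -27/8 kN·m
  R_B = -6M₀ab/L³ = -6·18·(3/2)·(9/2)/6³ = -27/8 kN
  M_B = M₀a(2b-a)/L² = 18·(3/2)·(2·(9/2)-(3/2))/6² = 45/8 kN·m
Superposition: R_A = 10539/200 kN, M_A = 9077/200 kN·m, R_B = 9861/200 kN, M_B = -9243/200 kN·m

R_A = 10539/200 kN, M_A = 9077/200 kN·m, R_B = 9861/200 kN, M_B = -9243/200 kN·m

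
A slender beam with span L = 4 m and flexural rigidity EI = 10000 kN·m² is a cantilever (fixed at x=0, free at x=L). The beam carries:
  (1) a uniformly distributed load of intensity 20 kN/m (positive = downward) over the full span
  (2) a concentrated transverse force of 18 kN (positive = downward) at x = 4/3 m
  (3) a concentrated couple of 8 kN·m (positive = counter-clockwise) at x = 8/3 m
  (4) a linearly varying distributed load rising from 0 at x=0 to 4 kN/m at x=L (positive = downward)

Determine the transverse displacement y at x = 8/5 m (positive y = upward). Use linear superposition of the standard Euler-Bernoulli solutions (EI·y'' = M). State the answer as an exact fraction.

Load 1 — uniform load w=20 kN/m over full span:
  y_1 = -wx²(x²-4Lx+6L²)/(24EI) = -20·(8/5)²·((8/5)²-4·4·(8/5)+6·4²)/(24·10000) = -1216/78125 m
Load 2 — point force P=18 kN at a=4/3 m (b=L-a=8/3):
  y_2 = -Pa²(3x-a)/(6EI)  [x>a] = -18·(4/3)²·(3·(8/5)-(4/3))/(6·10000) = -52/28125 m
Load 3 — applied couple M₀=8 kN·m at a=8/3 m (b=L-a=4/3):
  y_3 = M₀x²/(2EI)  [x≤a] = 8·(8/5)²/(2·10000) = 16/15625 m
Load 4 — triangular load w₀=4 kN/m (0→w₀ over full span):
  y_4 = (w₀Lx³/12-w₀L²x²/6-w₀x⁵/(120L))/EI = (4·4·(8/5)³/12-4·4²·(8/5)²/6-4·(8/5)⁵/(120·4))/10000 = -64256/29296875 m
Superposition: y = Σ y_i = -1633268/87890625 m ≈ -0.018583 m

y(8/5) = -1633268/87890625 m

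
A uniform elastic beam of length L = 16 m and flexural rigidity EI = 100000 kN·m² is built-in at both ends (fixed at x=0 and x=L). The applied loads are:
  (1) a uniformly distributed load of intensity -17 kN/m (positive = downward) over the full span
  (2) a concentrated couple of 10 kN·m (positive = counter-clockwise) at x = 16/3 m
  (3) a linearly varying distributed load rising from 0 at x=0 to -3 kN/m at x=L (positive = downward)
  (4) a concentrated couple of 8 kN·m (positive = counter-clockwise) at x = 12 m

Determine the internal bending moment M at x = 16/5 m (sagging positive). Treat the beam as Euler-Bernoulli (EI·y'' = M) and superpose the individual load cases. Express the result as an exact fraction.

Load 1 — uniform load w=-17 kN/m over full span:
  M_1 = wLx/2 - wL²/12 - wx²/2 = (-17)·16·(16/5)/2 - (-17)·16²/12 - (-17)·(16/5)²/2 = 1088/75 kN·m
Load 2 — applied couple M₀=10 kN·m at a=16/3 m (b=L-a=32/3):
  M_2 = R_Ax - M_A  [x≤a] with R_A=5/6, M_A=0 = (5/6)·(16/5) - 0 = 8/3 kN·m
Load 3 — triangular load w₀=-3 kN/m (0→w₀ over full span):
  M_3 = 3w₀Lx/20 - w₀L²/30 - w₀x³/(6L) = 3·(-3)·16·(16/5)/20 - (-3)·16²/30 - (-3)·(16/5)³/(6·16) = 448/125 kN·m
Load 4 — applied couple M₀=8 kN·m at a=12 m (b=L-a=4):
  M_4 = R_Ax - M_A  [x≤a] with R_A=9/16, M_A=5/2 = (9/16)·(16/5) - (5/2) = -7/10 kN·m
Superposition: M = Σ M_i = 15043/750 kN·m ≈ 20.057333 kN·m

M(16/5) = 15043/750 kN·m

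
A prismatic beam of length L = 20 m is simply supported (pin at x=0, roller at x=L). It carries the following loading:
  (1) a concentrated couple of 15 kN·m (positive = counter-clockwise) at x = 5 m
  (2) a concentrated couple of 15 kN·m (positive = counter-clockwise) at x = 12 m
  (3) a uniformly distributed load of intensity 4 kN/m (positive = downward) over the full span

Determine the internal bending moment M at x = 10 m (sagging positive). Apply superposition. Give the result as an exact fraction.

M(10) = 200 kN·m

Load 1 — applied couple M₀=15 kN·m at a=5 m (b=L-a=15):
  M_1 = M₀x/L - M₀  [x>a] = 15·10/20 - 15 = -15/2 kN·m
Load 2 — applied couple M₀=15 kN·m at a=12 m (b=L-a=8):
  M_2 = M₀x/L  [x≤a] = 15·10/20 = 15/2 kN·m
Load 3 — uniform load w=4 kN/m over full span:
  M_3 = wx(L-x)/2 = 4·10·(20-10)/2 = 200 kN·m
Superposition: M = Σ M_i = 200 kN·m ≈ 200.000000 kN·m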